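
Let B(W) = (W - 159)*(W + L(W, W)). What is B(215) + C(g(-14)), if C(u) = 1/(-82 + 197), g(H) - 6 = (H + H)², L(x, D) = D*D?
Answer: 299073601/115 ≈ 2.6006e+6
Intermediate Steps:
L(x, D) = D²
g(H) = 6 + 4*H² (g(H) = 6 + (H + H)² = 6 + (2*H)² = 6 + 4*H²)
B(W) = (-159 + W)*(W + W²) (B(W) = (W - 159)*(W + W²) = (-159 + W)*(W + W²))
C(u) = 1/115
B(215) + C(g(-14)) = 215*(-159 + 215² - 158*215) + 1/115 = 215*(-159 + 46225 - 33970) + 1/115 = 215*12096 + 1/115 = 2600640 + 1/115 = 299073601/115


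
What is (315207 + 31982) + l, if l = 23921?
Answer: 371110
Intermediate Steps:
(315207 + 31982) + l = (315207 + 31982) + 23921 = 347189 + 23921 = 371110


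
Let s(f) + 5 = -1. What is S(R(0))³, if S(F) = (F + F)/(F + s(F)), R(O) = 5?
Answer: -1000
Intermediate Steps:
s(f) = -6 (s(f) = -5 - 1 = -6)
S(F) = 2*F/(-6 + F) (S(F) = (F + F)/(F - 6) = (2*F)/(-6 + F) = 2*F/(-6 + F))
S(R(0))³ = (2*5/(-6 + 5))³ = (2*5/(-1))³ = (2*5*(-1))³ = (-10)³ = -1000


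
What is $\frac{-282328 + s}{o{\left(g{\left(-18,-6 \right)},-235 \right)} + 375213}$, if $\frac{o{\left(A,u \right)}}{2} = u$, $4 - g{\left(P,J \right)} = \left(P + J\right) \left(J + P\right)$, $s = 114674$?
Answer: $- \frac{167654}{374743} \approx -0.44738$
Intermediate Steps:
$g{\left(P,J \right)} = 4 - \left(J + P\right)^{2}$ ($g{\left(P,J \right)} = 4 - \left(P + J\right) \left(J + P\right) = 4 - \left(J + P\right) \left(J + P\right) = 4 - \left(J + P\right)^{2}$)
$o{\left(A,u \right)} = 2 u$
$\frac{-282328 + s}{o{\left(g{\left(-18,-6 \right)},-235 \right)} + 375213} = \frac{-282328 + 114674}{2 \left(-235\right) + 375213} = - \frac{167654}{-470 + 375213} = - \frac{167654}{374743}$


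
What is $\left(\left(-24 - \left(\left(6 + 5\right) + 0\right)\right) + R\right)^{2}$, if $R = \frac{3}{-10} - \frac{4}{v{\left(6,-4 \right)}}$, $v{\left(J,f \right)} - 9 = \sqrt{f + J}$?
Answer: $\frac{797896209}{624100} - \frac{112988 \sqrt{2}}{31205} \approx 1273.4$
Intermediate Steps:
$v{\left(J,f \right)} = 9 + \sqrt{J + f}$ ($v{\left(J,f \right)} = 9 + \sqrt{f + J} = 9 + \sqrt{J + f}$)
$R = - \frac{3}{10} - \frac{4}{9 + \sqrt{2}}$ ($R = \frac{3}{-10} - \frac{4}{9 + \sqrt{6 - 4}} = 3 \left(- \frac{1}{10}\right) - \frac{4}{9 + \sqrt{2}} = - \frac{3}{10} - \frac{4}{9 + \sqrt{2}} \approx -0.68409$)
$\left(\left(-24 - \left(\left(6 + 5\right) + 0\right)\right) + R\right)^{2} = \left(\left(-24 - \left(\left(6 + 5\right) + 0\right)\right) - \left(\frac{597}{790} - \frac{4 \sqrt{2}}{79}\right)\right)^{2} = \left(\left(-24 - \left(11 + 0\right)\right) - \left(\frac{597}{790} - \frac{4 \sqrt{2}}{79}\right)\right)^{2} = \left(\left(-24 - 11\right) - \left(\frac{597}{790} - \frac{4 \sqrt{2}}{79}\right)\right)^{2} = \left(-35 - \left(\frac{597}{790} - \frac{4 \sqrt{2}}{79}\right)\right)^{2} = \left(- \frac{28247}{790} + \frac{4 \sqrt{2}}{79}\right)^{2}$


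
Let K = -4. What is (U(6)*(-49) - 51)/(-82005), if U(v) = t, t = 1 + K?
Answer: -32/27335 ≈ -0.0011707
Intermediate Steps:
t = -3 (t = 1 - 4 = -3)
U(v) = -3
(U(6)*(-49) - 51)/(-82005) = (-3*(-49) - 51)/(-82005) = (147 - 51)*(-1/82005) = 96*(-1/82005) = -32/27335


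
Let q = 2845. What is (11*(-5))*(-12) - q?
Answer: -2185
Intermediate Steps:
(11*(-5))*(-12) - q = (11*(-5))*(-12) - 1*2845 = -55*(-12) - 2845 = 660 - 2845 = -2185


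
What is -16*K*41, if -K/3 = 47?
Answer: 92496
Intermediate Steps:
K = -141 (K = -3*47 = -141)
-16*K*41 = -16*(-141)*41 = 2256*41 = 92496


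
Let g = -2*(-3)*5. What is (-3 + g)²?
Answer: 729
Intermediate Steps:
g = 30 (g = 6*5 = 30)
(-3 + g)² = (-3 + 30)² = 27² = 729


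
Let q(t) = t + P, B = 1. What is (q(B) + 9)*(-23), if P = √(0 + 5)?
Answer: -230 - 23*√5 ≈ -281.43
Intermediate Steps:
P = √5 ≈ 2.2361
q(t) = t + √5
(q(B) + 9)*(-23) = ((1 + √5) + 9)*(-23) = (10 + √5)*(-23) = -230 - 23*√5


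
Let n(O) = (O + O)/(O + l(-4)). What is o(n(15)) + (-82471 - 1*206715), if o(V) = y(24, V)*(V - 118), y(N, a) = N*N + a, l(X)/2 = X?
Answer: -17403466/49 ≈ -3.5517e+5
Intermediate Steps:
l(X) = 2*X
y(N, a) = a + N² (y(N, a) = N² + a = a + N²)
n(O) = 2*O/(-8 + O) (n(O) = (O + O)/(O + 2*(-4)) = (2*O)/(O - 8) = (2*O)/(-8 + O) = 2*O/(-8 + O))
o(V) = (-118 + V)*(576 + V) (o(V) = (V + 24²)*(V - 118) = (V + 576)*(-118 + V) = (576 + V)*(-118 + V) = (-118 + V)*(576 + V))
o(n(15)) + (-82471 - 1*206715) = (-118 + 2*15/(-8 + 15))*(576 + 2*15/(-8 + 15)) + (-82471 - 1*206715) = (-118 + 2*15/7)*(576 + 2*15/7) + (-82471 - 206715) = (-118 + 2*15*(⅐))*(576 + 2*15*(⅐)) - 289186 = (-118 + 30/7)*(576 + 30/7) - 289186 = -796/7*4062/7 - 289186 = -3233352/49 - 289186 = -17403466/49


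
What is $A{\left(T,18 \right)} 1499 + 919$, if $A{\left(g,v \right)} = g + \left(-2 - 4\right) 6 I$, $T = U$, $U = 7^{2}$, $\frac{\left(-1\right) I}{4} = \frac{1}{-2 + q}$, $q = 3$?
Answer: $290226$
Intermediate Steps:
$I = -4$ ($I = - \frac{4}{-2 + 3} = - \frac{4}{1} = \left(-4\right) 1 = -4$)
$U = 49$
$T = 49$
$A{\left(g,v \right)} = 144 + g$ ($A{\left(g,v \right)} = g + \left(-2 - 4\right) 6 \left(-4\right) = g + \left(-6\right) 6 \left(-4\right) = g - -144 = g + 144 = 144 + g$)
$A{\left(T,18 \right)} 1499 + 919 = \left(144 + 49\right) 1499 + 919 = 193 \cdot 1499 + 919 = 289307 + 919 = 290226$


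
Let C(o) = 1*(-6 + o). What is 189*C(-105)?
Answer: -20979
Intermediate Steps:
C(o) = -6 + o
189*C(-105) = 189*(-6 - 105) = 189*(-111) = -20979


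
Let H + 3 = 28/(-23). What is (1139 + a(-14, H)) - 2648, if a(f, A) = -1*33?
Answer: -1542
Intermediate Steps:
H = -97/23 (H = -3 + 28/(-23) = -3 + 28*(-1/23) = -3 - 28/23 = -97/23 ≈ -4.2174)
a(f, A) = -33
(1139 + a(-14, H)) - 2648 = (1139 - 33) - 2648 = 1106 - 2648 = -1542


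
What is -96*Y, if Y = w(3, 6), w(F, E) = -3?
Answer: 288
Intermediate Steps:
Y = -3
-96*Y = -96*(-3) = 288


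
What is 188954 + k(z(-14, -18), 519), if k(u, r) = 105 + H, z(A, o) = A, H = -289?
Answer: 188770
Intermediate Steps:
k(u, r) = -184 (k(u, r) = 105 - 289 = -184)
188954 + k(z(-14, -18), 519) = 188954 - 184 = 188770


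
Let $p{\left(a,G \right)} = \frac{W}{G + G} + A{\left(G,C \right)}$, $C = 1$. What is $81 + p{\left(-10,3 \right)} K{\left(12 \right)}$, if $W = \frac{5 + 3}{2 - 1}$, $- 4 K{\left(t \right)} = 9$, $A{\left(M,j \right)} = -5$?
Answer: $\frac{357}{4} \approx 89.25$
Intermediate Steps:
$K{\left(t \right)} = - \frac{9}{4}$ ($K{\left(t \right)} = \left(- \frac{1}{4}\right) 9 = - \frac{9}{4}$)
$W = 8$ ($W = \frac{8}{1} = 8 \cdot 1 = 8$)
$p{\left(a,G \right)} = -5 + \frac{4}{G}$ ($p{\left(a,G \right)} = \frac{8}{G + G} - 5 = \frac{8}{2 G} - 5 = 8 \frac{1}{2 G} - 5 = \frac{4}{G} - 5 = -5 + \frac{4}{G}$)
$81 + p{\left(-10,3 \right)} K{\left(12 \right)} = 81 + \left(-5 + \frac{4}{3}\right) \left(- \frac{9}{4}\right) = 81 - - \frac{33}{4} = 81 + \frac{33}{4} = \frac{357}{4}$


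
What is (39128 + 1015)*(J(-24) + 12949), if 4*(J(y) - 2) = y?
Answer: 519651135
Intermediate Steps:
J(y) = 2 + y/4
(39128 + 1015)*(J(-24) + 12949) = (39128 + 1015)*((2 + (1/4)*(-24)) + 12949) = 40143*((2 - 6) + 12949) = 40143*(-4 + 12949) = 40143*12945 = 519651135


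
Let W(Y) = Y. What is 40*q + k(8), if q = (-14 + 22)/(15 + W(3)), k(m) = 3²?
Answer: 241/9 ≈ 26.778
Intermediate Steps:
k(m) = 9
q = 4/9 (q = (-14 + 22)/(15 + 3) = 8/18 = 8*(1/18) = 4/9 ≈ 0.44444)
40*q + k(8) = 40*(4/9) + 9 = 160/9 + 9 = 241/9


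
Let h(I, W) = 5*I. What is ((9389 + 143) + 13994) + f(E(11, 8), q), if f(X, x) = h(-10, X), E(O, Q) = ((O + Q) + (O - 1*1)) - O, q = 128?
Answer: 23476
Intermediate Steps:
E(O, Q) = -1 + O + Q (E(O, Q) = ((O + Q) + (O - 1)) - O = ((O + Q) + (-1 + O)) - O = (-1 + Q + 2*O) - O = -1 + O + Q)
f(X, x) = -50 (f(X, x) = 5*(-10) = -50)
((9389 + 143) + 13994) + f(E(11, 8), q) = ((9389 + 143) + 13994) - 50 = (9532 + 13994) - 50 = 23526 - 50 = 23476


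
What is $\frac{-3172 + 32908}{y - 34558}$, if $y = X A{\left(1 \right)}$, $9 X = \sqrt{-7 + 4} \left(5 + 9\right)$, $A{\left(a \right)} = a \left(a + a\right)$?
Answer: $- \frac{6936412644}{8061223903} - \frac{624456 i \sqrt{3}}{8061223903} \approx -0.86047 - 0.00013417 i$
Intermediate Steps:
$A{\left(a \right)} = 2 a^{2}$ ($A{\left(a \right)} = a 2 a = 2 a^{2}$)
$X = \frac{14 i \sqrt{3}}{9}$ ($X = \frac{\sqrt{-7 + 4} \left(5 + 9\right)}{9} = \frac{\sqrt{-3} \cdot 14}{9} = \frac{i \sqrt{3} \cdot 14}{9} = \frac{14 i \sqrt{3}}{9} \approx 2.6943 i$)
$y = \frac{28 i \sqrt{3}}{9}$ ($y = \frac{14 i \sqrt{3}}{9} \cdot 2 \cdot 1^{2} = \frac{14 i \sqrt{3}}{9} \cdot 2 \cdot 1 = \frac{14 i \sqrt{3}}{9} \cdot 2 = \frac{28 i \sqrt{3}}{9} \approx 5.3886 i$)
$\frac{-3172 + 32908}{y - 34558} = \frac{-3172 + 32908}{\frac{28 i \sqrt{3}}{9} - 34558} = \frac{29736}{-34558 + \frac{28 i \sqrt{3}}{9}}$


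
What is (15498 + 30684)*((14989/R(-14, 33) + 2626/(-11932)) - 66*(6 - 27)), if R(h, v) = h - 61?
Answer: 4084358024147/74575 ≈ 5.4768e+7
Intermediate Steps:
R(h, v) = -61 + h
(15498 + 30684)*((14989/R(-14, 33) + 2626/(-11932)) - 66*(6 - 27)) = (15498 + 30684)*((14989/(-61 - 14) + 2626/(-11932)) - 66*(6 - 27)) = 46182*((14989/(-75) + 2626*(-1/11932)) - 66*(-21)) = 46182*((14989*(-1/75) - 1313/5966) + 1386) = 46182*((-14989/75 - 1313/5966) + 1386) = 46182*(-89522849/447450 + 1386) = 46182*(530642851/447450) = 4084358024147/74575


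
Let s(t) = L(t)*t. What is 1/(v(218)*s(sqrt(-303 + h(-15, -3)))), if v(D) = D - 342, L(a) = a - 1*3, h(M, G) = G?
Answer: sqrt(34)/(37944*(I + sqrt(34))) ≈ 2.5602e-5 - 4.3906e-6*I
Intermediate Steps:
L(a) = -3 + a (L(a) = a - 3 = -3 + a)
v(D) = -342 + D
s(t) = t*(-3 + t) (s(t) = (-3 + t)*t = t*(-3 + t))
1/(v(218)*s(sqrt(-303 + h(-15, -3)))) = 1/((-342 + 218)*((sqrt(-303 - 3)*(-3 + sqrt(-303 - 3))))) = 1/((-124)*((sqrt(-306)*(-3 + sqrt(-306))))) = -(-I*sqrt(34)/(102*(-3 + 3*I*sqrt(34))))/124 = -(-1)*I*sqrt(34)/(12648*(-3 + 3*I*sqrt(34))) = I*sqrt(34)/(12648*(-3 + 3*I*sqrt(34)))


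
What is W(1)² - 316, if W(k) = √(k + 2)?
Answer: -313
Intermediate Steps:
W(k) = √(2 + k)
W(1)² - 316 = (√(2 + 1))² - 316 = (√3)² - 316 = 3 - 316 = -313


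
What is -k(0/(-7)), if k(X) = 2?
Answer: -2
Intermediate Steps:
-k(0/(-7)) = -1*2 = -2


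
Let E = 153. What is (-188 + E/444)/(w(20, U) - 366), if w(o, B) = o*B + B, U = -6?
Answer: 27773/72816 ≈ 0.38141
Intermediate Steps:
w(o, B) = B + B*o (w(o, B) = B*o + B = B + B*o)
(-188 + E/444)/(w(20, U) - 366) = (-188 + 153/444)/(-6*(1 + 20) - 366) = (-188 + 153*(1/444))/(-6*21 - 366) = (-188 + 51/148)/(-126 - 366) = -27773/148/(-492) = -27773/148*(-1/492) = 27773/72816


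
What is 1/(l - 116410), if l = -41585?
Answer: -1/157995 ≈ -6.3293e-6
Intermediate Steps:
1/(l - 116410) = 1/(-41585 - 116410) = 1/(-157995) = -1/157995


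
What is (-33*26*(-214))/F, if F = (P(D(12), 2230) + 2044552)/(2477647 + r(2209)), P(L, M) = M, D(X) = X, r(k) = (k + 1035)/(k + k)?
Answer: 502465607714070/2260670719 ≈ 2.2226e+5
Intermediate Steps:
r(k) = (1035 + k)/(2*k) (r(k) = (1035 + k)/((2*k)) = (1035 + k)*(1/(2*k)) = (1035 + k)/(2*k))
F = 4521341438/5473123845 (F = (2230 + 2044552)/(2477647 + (½)*(1035 + 2209)/2209) = 2046782/(2477647 + (½)*(1/2209)*3244) = 2046782/(2477647 + 1622/2209) = 2046782/(5473123845/2209) = 2046782*(2209/5473123845) = 4521341438/5473123845 ≈ 0.82610)
(-33*26*(-214))/F = (-33*26*(-214))/(4521341438/5473123845) = -858*(-214)*(5473123845/4521341438) = 183612*(5473123845/4521341438) = 502465607714070/2260670719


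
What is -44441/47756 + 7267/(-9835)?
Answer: -784120087/469680260 ≈ -1.6695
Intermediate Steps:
-44441/47756 + 7267/(-9835) = -44441*1/47756 + 7267*(-1/9835) = -44441/47756 - 7267/9835 = -784120087/469680260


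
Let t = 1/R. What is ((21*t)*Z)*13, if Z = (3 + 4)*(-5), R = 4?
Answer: -9555/4 ≈ -2388.8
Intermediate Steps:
t = ¼ (t = 1/4 = ¼ ≈ 0.25000)
Z = -35 (Z = 7*(-5) = -35)
((21*t)*Z)*13 = ((21*(¼))*(-35))*13 = ((21/4)*(-35))*13 = -735/4*13 = -9555/4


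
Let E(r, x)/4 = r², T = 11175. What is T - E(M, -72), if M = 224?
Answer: -189529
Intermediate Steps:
E(r, x) = 4*r²
T - E(M, -72) = 11175 - 4*224² = 11175 - 4*50176 = 11175 - 1*200704 = 11175 - 200704 = -189529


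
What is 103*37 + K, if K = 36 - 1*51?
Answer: 3796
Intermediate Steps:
K = -15 (K = 36 - 51 = -15)
103*37 + K = 103*37 - 15 = 3811 - 15 = 3796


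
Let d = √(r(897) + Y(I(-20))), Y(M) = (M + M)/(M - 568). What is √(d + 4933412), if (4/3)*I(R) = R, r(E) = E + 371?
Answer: √(1676812471268 + 583*√430996742)/583 ≈ 2221.1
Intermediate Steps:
r(E) = 371 + E
I(R) = 3*R/4
Y(M) = 2*M/(-568 + M) (Y(M) = (2*M)/(-568 + M) = 2*M/(-568 + M))
d = √430996742/583 (d = √((371 + 897) + 2*((¾)*(-20))/(-568 + (¾)*(-20))) = √(1268 + 2*(-15)/(-568 - 15)) = √(1268 + 2*(-15)/(-583)) = √(1268 + 2*(-15)*(-1/583)) = √(1268 + 30/583) = √(739274/583) = √430996742/583 ≈ 35.610)
√(d + 4933412) = √(√430996742/583 + 4933412) = √(4933412 + √430996742/583)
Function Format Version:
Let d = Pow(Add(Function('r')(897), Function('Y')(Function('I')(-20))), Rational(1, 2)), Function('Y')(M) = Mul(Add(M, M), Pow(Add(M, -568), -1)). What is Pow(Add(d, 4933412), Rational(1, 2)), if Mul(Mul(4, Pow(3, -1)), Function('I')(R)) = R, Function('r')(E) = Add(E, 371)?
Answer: Mul(Rational(1, 583), Pow(Add(1676812471268, Mul(583, Pow(430996742, Rational(1, 2)))), Rational(1, 2))) ≈ 2221.1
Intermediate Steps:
Function('r')(E) = Add(371, E)
Function('I')(R) = Mul(Rational(3, 4), R)
Function('Y')(M) = Mul(2, M, Pow(Add(-568, M), -1)) (Function('Y')(M) = Mul(Mul(2, M), Pow(Add(-568, M), -1)) = Mul(2, M, Pow(Add(-568, M), -1)))
d = Mul(Rational(1, 583), Pow(430996742, Rational(1, 2))) (d = Pow(Add(Add(371, 897), Mul(2, Mul(Rational(3, 4), -20), Pow(Add(-568, Mul(Rational(3, 4), -20)), -1))), Rational(1, 2)) = Pow(Add(1268, Mul(2, -15, Pow(Add(-568, -15), -1))), Rational(1, 2)) = Pow(Add(1268, Mul(2, -15, Pow(-583, -1))), Rational(1, 2)) = Pow(Add(1268, Mul(2, -15, Rational(-1, 583))), Rational(1, 2)) = Pow(Add(1268, Rational(30, 583)), Rational(1, 2)) = Pow(Rational(739274, 583), Rational(1, 2)) = Mul(Rational(1, 583), Pow(430996742, Rational(1, 2))) ≈ 35.610)
Pow(Add(d, 4933412), Rational(1, 2)) = Pow(Add(Mul(Rational(1, 583), Pow(430996742, Rational(1, 2))), 4933412), Rational(1, 2)) = Pow(Add(4933412, Mul(Rational(1, 583), Pow(430996742, Rational(1, 2)))), Rational(1, 2))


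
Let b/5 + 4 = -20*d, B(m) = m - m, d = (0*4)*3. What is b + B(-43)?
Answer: -20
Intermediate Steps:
d = 0 (d = 0*3 = 0)
B(m) = 0
b = -20 (b = -20 + 5*(-20*0) = -20 + 5*0 = -20 + 0 = -20)
b + B(-43) = -20 + 0 = -20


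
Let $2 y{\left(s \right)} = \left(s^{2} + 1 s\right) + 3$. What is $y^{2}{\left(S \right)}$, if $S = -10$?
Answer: $\frac{8649}{4} \approx 2162.3$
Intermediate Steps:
$y{\left(s \right)} = \frac{3}{2} + \frac{s}{2} + \frac{s^{2}}{2}$ ($y{\left(s \right)} = \frac{\left(s^{2} + 1 s\right) + 3}{2} = \frac{\left(s^{2} + s\right) + 3}{2} = \frac{\left(s + s^{2}\right) + 3}{2} = \frac{3 + s + s^{2}}{2} = \frac{3}{2} + \frac{s}{2} + \frac{s^{2}}{2}$)
$y^{2}{\left(S \right)} = \left(\frac{3}{2} + \frac{1}{2} \left(-10\right) + \frac{\left(-10\right)^{2}}{2}\right)^{2} = \left(\frac{3}{2} - 5 + \frac{1}{2} \cdot 100\right)^{2} = \left(\frac{3}{2} - 5 + 50\right)^{2} = \left(\frac{93}{2}\right)^{2} = \frac{8649}{4}$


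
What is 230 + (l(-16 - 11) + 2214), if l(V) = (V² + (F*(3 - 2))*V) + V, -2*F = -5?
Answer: 6157/2 ≈ 3078.5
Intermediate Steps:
F = 5/2 (F = -½*(-5) = 5/2 ≈ 2.5000)
l(V) = V² + 7*V/2 (l(V) = (V² + (5*(3 - 2)/2)*V) + V = (V² + ((5/2)*1)*V) + V = (V² + 5*V/2) + V = V² + 7*V/2)
230 + (l(-16 - 11) + 2214) = 230 + ((-16 - 11)*(7 + 2*(-16 - 11))/2 + 2214) = 230 + ((½)*(-27)*(7 + 2*(-27)) + 2214) = 230 + ((½)*(-27)*(7 - 54) + 2214) = 230 + ((½)*(-27)*(-47) + 2214) = 230 + (1269/2 + 2214) = 230 + 5697/2 = 6157/2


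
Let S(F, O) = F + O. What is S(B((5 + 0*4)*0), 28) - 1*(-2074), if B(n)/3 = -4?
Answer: 2090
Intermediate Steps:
B(n) = -12 (B(n) = 3*(-4) = -12)
S(B((5 + 0*4)*0), 28) - 1*(-2074) = (-12 + 28) - 1*(-2074) = 16 + 2074 = 2090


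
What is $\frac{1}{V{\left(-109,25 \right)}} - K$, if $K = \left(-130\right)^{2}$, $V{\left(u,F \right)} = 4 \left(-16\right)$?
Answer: $- \frac{1081601}{64} \approx -16900.0$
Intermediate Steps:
$V{\left(u,F \right)} = -64$
$K = 16900$
$\frac{1}{V{\left(-109,25 \right)}} - K = \frac{1}{-64} - 16900 = - \frac{1}{64} - 16900 = - \frac{1081601}{64}$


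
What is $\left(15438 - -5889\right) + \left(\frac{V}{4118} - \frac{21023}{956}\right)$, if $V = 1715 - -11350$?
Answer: $\frac{41943110821}{1968404} \approx 21308.0$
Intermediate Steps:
$V = 13065$ ($V = 1715 + 11350 = 13065$)
$\left(15438 - -5889\right) + \left(\frac{V}{4118} - \frac{21023}{956}\right) = \left(15438 - -5889\right) + \left(\frac{13065}{4118} - \frac{21023}{956}\right) = \left(15438 + 5889\right) + \left(13065 \cdot \frac{1}{4118} - \frac{21023}{956}\right) = 21327 + \left(\frac{13065}{4118} - \frac{21023}{956}\right) = 21327 - \frac{37041287}{1968404} = \frac{41943110821}{1968404}$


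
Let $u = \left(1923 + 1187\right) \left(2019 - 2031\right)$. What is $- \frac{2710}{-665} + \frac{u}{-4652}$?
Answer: $\frac{1871236}{154679} \approx 12.098$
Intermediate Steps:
$u = -37320$ ($u = 3110 \left(-12\right) = -37320$)
$- \frac{2710}{-665} + \frac{u}{-4652} = - \frac{2710}{-665} - \frac{37320}{-4652} = \left(-2710\right) \left(- \frac{1}{665}\right) - - \frac{9330}{1163} = \frac{542}{133} + \frac{9330}{1163} = \frac{1871236}{154679}$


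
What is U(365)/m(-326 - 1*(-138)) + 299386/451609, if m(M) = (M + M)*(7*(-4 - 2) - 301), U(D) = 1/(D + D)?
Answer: 28186186414649/42517469943760 ≈ 0.66293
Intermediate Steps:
U(D) = 1/(2*D)
m(M) = -686*M (m(M) = (2*M)*(7*(-6) - 301) = (2*M)*(-42 - 301) = (2*M)*(-343) = -686*M)
U(365)/m(-326 - 1*(-138)) + 299386/451609 = ((½)/365)/((-686*(-326 - 1*(-138)))) + 299386/451609 = ((½)*(1/365))/((-686*(-326 + 138))) + 299386*(1/451609) = 1/(730*((-686*(-188)))) + 299386/451609 = (1/730)/128968 + 299386/451609 = (1/730)*(1/128968) + 299386/451609 = 1/94146640 + 299386/451609 = 28186186414649/42517469943760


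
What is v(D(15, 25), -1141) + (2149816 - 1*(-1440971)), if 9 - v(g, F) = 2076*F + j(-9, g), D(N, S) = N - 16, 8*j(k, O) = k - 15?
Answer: 5959515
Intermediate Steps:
j(k, O) = -15/8 + k/8 (j(k, O) = (k - 15)/8 = (-15 + k)/8 = -15/8 + k/8)
D(N, S) = -16 + N
v(g, F) = 12 - 2076*F (v(g, F) = 9 - (2076*F + (-15/8 + (⅛)*(-9))) = 9 - (2076*F + (-15/8 - 9/8)) = 9 - (2076*F - 3) = 9 - (-3 + 2076*F) = 9 + (3 - 2076*F) = 12 - 2076*F)
v(D(15, 25), -1141) + (2149816 - 1*(-1440971)) = (12 - 2076*(-1141)) + (2149816 - 1*(-1440971)) = (12 + 2368716) + (2149816 + 1440971) = 2368728 + 3590787 = 5959515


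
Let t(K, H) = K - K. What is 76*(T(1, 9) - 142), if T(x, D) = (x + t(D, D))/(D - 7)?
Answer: -10754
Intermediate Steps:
t(K, H) = 0
T(x, D) = x/(-7 + D) (T(x, D) = (x + 0)/(D - 7) = x/(-7 + D))
76*(T(1, 9) - 142) = 76*(1/(-7 + 9) - 142) = 76*(1/2 - 142) = 76*(1*(½) - 142) = 76*(½ - 142) = 76*(-283/2) = -10754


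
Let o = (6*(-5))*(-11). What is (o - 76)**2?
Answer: 64516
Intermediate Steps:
o = 330 (o = -30*(-11) = 330)
(o - 76)**2 = (330 - 76)**2 = 254**2 = 64516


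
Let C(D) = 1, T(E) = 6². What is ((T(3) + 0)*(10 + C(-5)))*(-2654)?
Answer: -1050984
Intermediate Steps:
T(E) = 36
((T(3) + 0)*(10 + C(-5)))*(-2654) = ((36 + 0)*(10 + 1))*(-2654) = (36*11)*(-2654) = 396*(-2654) = -1050984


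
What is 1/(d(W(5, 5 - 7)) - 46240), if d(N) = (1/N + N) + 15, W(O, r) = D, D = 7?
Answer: -7/323525 ≈ -2.1637e-5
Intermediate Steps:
W(O, r) = 7
d(N) = 15 + N + 1/N (d(N) = (N + 1/N) + 15 = 15 + N + 1/N)
1/(d(W(5, 5 - 7)) - 46240) = 1/((15 + 7 + 1/7) - 46240) = 1/((15 + 7 + ⅐) - 46240) = 1/(155/7 - 46240) = 1/(-323525/7) = -7/323525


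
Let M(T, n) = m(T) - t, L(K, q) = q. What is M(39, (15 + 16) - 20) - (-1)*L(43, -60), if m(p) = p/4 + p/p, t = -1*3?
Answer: -185/4 ≈ -46.250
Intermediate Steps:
t = -3
m(p) = 1 + p/4 (m(p) = p*(¼) + 1 = p/4 + 1 = 1 + p/4)
M(T, n) = 4 + T/4 (M(T, n) = (1 + T/4) - 1*(-3) = (1 + T/4) + 3 = 4 + T/4)
M(39, (15 + 16) - 20) - (-1)*L(43, -60) = (4 + (¼)*39) - (-1)*(-60) = (4 + 39/4) - 1*60 = 55/4 - 60 = -185/4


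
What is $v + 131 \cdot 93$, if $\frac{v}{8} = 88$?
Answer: $12887$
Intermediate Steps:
$v = 704$ ($v = 8 \cdot 88 = 704$)
$v + 131 \cdot 93 = 704 + 131 \cdot 93 = 704 + 12183 = 12887$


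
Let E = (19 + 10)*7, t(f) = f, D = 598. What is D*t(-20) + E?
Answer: -11757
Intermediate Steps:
E = 203 (E = 29*7 = 203)
D*t(-20) + E = 598*(-20) + 203 = -11960 + 203 = -11757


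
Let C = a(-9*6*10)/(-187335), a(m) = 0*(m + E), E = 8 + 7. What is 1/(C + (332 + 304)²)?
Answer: 1/404496 ≈ 2.4722e-6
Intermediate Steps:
E = 15
a(m) = 0 (a(m) = 0*(m + 15) = 0*(15 + m) = 0)
C = 0 (C = 0/(-187335) = 0*(-1/187335) = 0)
1/(C + (332 + 304)²) = 1/(0 + (332 + 304)²) = 1/(0 + 636²) = 1/(0 + 404496) = 1/404496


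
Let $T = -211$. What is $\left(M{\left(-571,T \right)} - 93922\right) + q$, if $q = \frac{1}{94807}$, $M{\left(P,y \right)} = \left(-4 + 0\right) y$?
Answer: $- \frac{8824445945}{94807} \approx -93078.0$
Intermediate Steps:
$M{\left(P,y \right)} = - 4 y$
$q = \frac{1}{94807} \approx 1.0548 \cdot 10^{-5}$
$\left(M{\left(-571,T \right)} - 93922\right) + q = \left(\left(-4\right) \left(-211\right) - 93922\right) + \frac{1}{94807} = \left(844 - 93922\right) + \frac{1}{94807} = -93078 + \frac{1}{94807} = - \frac{8824445945}{94807}$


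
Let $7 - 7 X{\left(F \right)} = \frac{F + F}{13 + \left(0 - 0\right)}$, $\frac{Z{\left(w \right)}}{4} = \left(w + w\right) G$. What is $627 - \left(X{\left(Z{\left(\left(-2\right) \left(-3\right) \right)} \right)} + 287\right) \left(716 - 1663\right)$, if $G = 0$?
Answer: $273363$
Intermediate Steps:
$Z{\left(w \right)} = 0$ ($Z{\left(w \right)} = 4 \left(w + w\right) 0 = 4 \cdot 2 w 0 = 4 \cdot 0 = 0$)
$X{\left(F \right)} = 1 - \frac{2 F}{91}$ ($X{\left(F \right)} = 1 - \frac{\left(F + F\right) \frac{1}{13 + \left(0 - 0\right)}}{7} = 1 - \frac{2 F \frac{1}{13 + \left(0 + 0\right)}}{7} = 1 - \frac{2 F \frac{1}{13 + 0}}{7} = 1 - \frac{2 F \frac{1}{13}}{7} = 1 - \frac{\frac{2}{13} F}{7} = 1 - \frac{2 F}{91}$)
$627 - \left(X{\left(Z{\left(\left(-2\right) \left(-3\right) \right)} \right)} + 287\right) \left(716 - 1663\right) = 627 - \left(\left(1 - 0\right) + 287\right) \left(716 - 1663\right) = 627 - \left(\left(1 + 0\right) + 287\right) \left(-947\right) = 627 - \left(1 + 287\right) \left(-947\right) = 627 - 288 \left(-947\right) = 627 - -272736 = 627 + 272736 = 273363$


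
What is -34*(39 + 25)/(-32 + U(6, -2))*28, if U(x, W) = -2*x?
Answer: 15232/11 ≈ 1384.7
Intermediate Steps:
-34*(39 + 25)/(-32 + U(6, -2))*28 = -34*(39 + 25)/(-32 - 2*6)*28 = -2176/(-32 - 12)*28 = -2176/(-44)*28 = -2176*(-1)/44*28 = -34*(-16/11)*28 = (544/11)*28 = 15232/11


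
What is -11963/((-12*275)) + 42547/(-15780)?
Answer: 67182/72325 ≈ 0.92889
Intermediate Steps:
-11963/((-12*275)) + 42547/(-15780) = -11963/(-3300) + 42547*(-1/15780) = -11963*(-1/3300) - 42547/15780 = 11963/3300 - 42547/15780 = 67182/72325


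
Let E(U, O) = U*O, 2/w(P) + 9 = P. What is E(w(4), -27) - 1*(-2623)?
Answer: 13169/5 ≈ 2633.8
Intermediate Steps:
w(P) = 2/(-9 + P)
E(U, O) = O*U
E(w(4), -27) - 1*(-2623) = -54/(-9 + 4) - 1*(-2623) = -54/(-5) + 2623 = -54*(-1)/5 + 2623 = -27*(-2/5) + 2623 = 54/5 + 2623 = 13169/5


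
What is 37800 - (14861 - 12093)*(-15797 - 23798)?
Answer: 109636760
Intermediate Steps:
37800 - (14861 - 12093)*(-15797 - 23798) = 37800 - 2768*(-39595) = 37800 - 1*(-109598960) = 37800 + 109598960 = 109636760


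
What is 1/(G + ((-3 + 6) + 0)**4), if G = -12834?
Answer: -1/12753 ≈ -7.8413e-5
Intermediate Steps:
1/(G + ((-3 + 6) + 0)**4) = 1/(-12834 + ((-3 + 6) + 0)**4) = 1/(-12834 + (3 + 0)**4) = 1/(-12834 + 3**4) = 1/(-12834 + 81) = 1/(-12753) = -1/12753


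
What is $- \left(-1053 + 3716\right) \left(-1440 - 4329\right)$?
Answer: $15362847$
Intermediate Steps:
$- \left(-1053 + 3716\right) \left(-1440 - 4329\right) = - 2663 \left(-5769\right) = \left(-1\right) \left(-15362847\right) = 15362847$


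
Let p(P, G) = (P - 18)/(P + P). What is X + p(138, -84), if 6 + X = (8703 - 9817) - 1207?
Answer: -53511/23 ≈ -2326.6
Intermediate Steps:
p(P, G) = (-18 + P)/(2*P) (p(P, G) = (-18 + P)/((2*P)) = (-18 + P)*(1/(2*P)) = (-18 + P)/(2*P))
X = -2327 (X = -6 + ((8703 - 9817) - 1207) = -6 + (-1114 - 1207) = -6 - 2321 = -2327)
X + p(138, -84) = -2327 + (1/2)*(-18 + 138)/138 = -2327 + (1/2)*(1/138)*120 = -2327 + 10/23 = -53511/23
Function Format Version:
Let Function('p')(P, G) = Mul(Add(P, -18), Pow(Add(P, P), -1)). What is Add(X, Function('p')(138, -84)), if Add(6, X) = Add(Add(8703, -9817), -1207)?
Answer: Rational(-53511, 23) ≈ -2326.6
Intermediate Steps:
Function('p')(P, G) = Mul(Rational(1, 2), Pow(P, -1), Add(-18, P)) (Function('p')(P, G) = Mul(Add(-18, P), Pow(Mul(2, P), -1)) = Mul(Add(-18, P), Mul(Rational(1, 2), Pow(P, -1))) = Mul(Rational(1, 2), Pow(P, -1), Add(-18, P)))
X = -2327 (X = Add(-6, Add(Add(8703, -9817), -1207)) = Add(-6, Add(-1114, -1207)) = Add(-6, -2321) = -2327)
Add(X, Function('p')(138, -84)) = Add(-2327, Mul(Rational(1, 2), Pow(138, -1), Add(-18, 138))) = Add(-2327, Mul(Rational(1, 2), Rational(1, 138), 120)) = Add(-2327, Rational(10, 23)) = Rational(-53511, 23)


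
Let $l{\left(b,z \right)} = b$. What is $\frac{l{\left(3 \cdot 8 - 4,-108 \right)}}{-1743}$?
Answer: $- \frac{20}{1743} \approx -0.011474$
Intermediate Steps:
$\frac{l{\left(3 \cdot 8 - 4,-108 \right)}}{-1743} = \frac{3 \cdot 8 - 4}{-1743} = \left(24 - 4\right) \left(- \frac{1}{1743}\right) = 20 \left(- \frac{1}{1743}\right) = - \frac{20}{1743}$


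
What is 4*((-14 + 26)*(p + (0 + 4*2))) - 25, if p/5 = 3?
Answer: 1079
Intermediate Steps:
p = 15 (p = 5*3 = 15)
4*((-14 + 26)*(p + (0 + 4*2))) - 25 = 4*((-14 + 26)*(15 + (0 + 4*2))) - 25 = 4*(12*(15 + (0 + 8))) - 25 = 4*(12*(15 + 8)) - 25 = 4*(12*23) - 25 = 4*276 - 25 = 1104 - 25 = 1079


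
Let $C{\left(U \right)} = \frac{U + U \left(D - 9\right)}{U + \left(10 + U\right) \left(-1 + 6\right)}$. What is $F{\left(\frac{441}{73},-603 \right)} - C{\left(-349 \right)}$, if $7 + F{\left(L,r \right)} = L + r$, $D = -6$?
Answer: $- \frac{87829}{146} \approx -601.57$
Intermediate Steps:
$F{\left(L,r \right)} = -7 + L + r$ ($F{\left(L,r \right)} = -7 + \left(L + r\right) = -7 + L + r$)
$C{\left(U \right)} = - \frac{14 U}{50 + 6 U}$ ($C{\left(U \right)} = \frac{U + U \left(-6 - 9\right)}{U + \left(10 + U\right) \left(-1 + 6\right)} = \frac{U + U \left(-15\right)}{U + \left(10 + U\right) 5} = \frac{U - 15 U}{U + \left(50 + 5 U\right)} = \frac{\left(-14\right) U}{50 + 6 U} = - \frac{14 U}{50 + 6 U}$)
$F{\left(\frac{441}{73},-603 \right)} - C{\left(-349 \right)} = \left(-7 + \frac{441}{73} - 603\right) - \left(-7\right) \left(-349\right) \frac{1}{25 + 3 \left(-349\right)} = \left(-7 + 441 \cdot \frac{1}{73} - 603\right) - \left(-7\right) \left(-349\right) \frac{1}{25 - 1047} = \left(-7 + \frac{441}{73} - 603\right) - \left(-7\right) \left(-349\right) \frac{1}{-1022} = - \frac{44089}{73} - \left(-7\right) \left(-349\right) \left(- \frac{1}{1022}\right) = - \frac{44089}{73} - - \frac{349}{146} = - \frac{44089}{73} + \frac{349}{146} = - \frac{87829}{146}$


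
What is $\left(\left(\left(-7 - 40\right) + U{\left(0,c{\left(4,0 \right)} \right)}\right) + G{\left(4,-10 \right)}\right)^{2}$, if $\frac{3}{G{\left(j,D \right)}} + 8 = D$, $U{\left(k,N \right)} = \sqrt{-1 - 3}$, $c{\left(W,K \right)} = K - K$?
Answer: $\frac{79945}{36} - \frac{566 i}{3} \approx 2220.7 - 188.67 i$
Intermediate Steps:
$c{\left(W,K \right)} = 0$
$U{\left(k,N \right)} = 2 i$ ($U{\left(k,N \right)} = \sqrt{-4} = 2 i$)
$G{\left(j,D \right)} = \frac{3}{-8 + D}$
$\left(\left(\left(-7 - 40\right) + U{\left(0,c{\left(4,0 \right)} \right)}\right) + G{\left(4,-10 \right)}\right)^{2} = \left(\left(\left(-7 - 40\right) + 2 i\right) + \frac{3}{-8 - 10}\right)^{2} = \left(\left(-47 + 2 i\right) + \frac{3}{-18}\right)^{2} = \left(\left(-47 + 2 i\right) + 3 \left(- \frac{1}{18}\right)\right)^{2} = \left(\left(-47 + 2 i\right) - \frac{1}{6}\right)^{2} = \left(- \frac{283}{6} + 2 i\right)^{2}$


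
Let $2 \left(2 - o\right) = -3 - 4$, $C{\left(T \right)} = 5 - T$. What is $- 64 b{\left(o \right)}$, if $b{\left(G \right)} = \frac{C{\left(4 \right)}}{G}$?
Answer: $- \frac{128}{11} \approx -11.636$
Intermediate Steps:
$o = \frac{11}{2}$ ($o = 2 - \frac{-3 - 4}{2} = 2 - - \frac{7}{2} = 2 + \frac{7}{2} = \frac{11}{2} \approx 5.5$)
$b{\left(G \right)} = \frac{1}{G}$ ($b{\left(G \right)} = \frac{5 - 4}{G} = 1 \frac{1}{G} = \frac{1}{G}$)
$- 64 b{\left(o \right)} = - \frac{64}{\frac{11}{2}} = \left(-64\right) \frac{2}{11} = - \frac{128}{11}$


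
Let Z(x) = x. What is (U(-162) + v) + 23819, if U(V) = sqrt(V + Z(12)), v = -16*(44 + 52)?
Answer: 22283 + 5*I*sqrt(6) ≈ 22283.0 + 12.247*I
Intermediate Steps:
v = -1536 (v = -16*96 = -1536)
U(V) = sqrt(12 + V) (U(V) = sqrt(V + 12) = sqrt(12 + V))
(U(-162) + v) + 23819 = (sqrt(12 - 162) - 1536) + 23819 = (sqrt(-150) - 1536) + 23819 = (5*I*sqrt(6) - 1536) + 23819 = (-1536 + 5*I*sqrt(6)) + 23819 = 22283 + 5*I*sqrt(6)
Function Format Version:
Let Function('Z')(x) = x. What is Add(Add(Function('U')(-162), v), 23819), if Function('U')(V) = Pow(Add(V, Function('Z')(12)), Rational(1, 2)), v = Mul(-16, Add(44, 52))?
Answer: Add(22283, Mul(5, I, Pow(6, Rational(1, 2)))) ≈ Add(22283., Mul(12.247, I))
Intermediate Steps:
v = -1536 (v = Mul(-16, 96) = -1536)
Function('U')(V) = Pow(Add(12, V), Rational(1, 2)) (Function('U')(V) = Pow(Add(V, 12), Rational(1, 2)) = Pow(Add(12, V), Rational(1, 2)))
Add(Add(Function('U')(-162), v), 23819) = Add(Add(Pow(Add(12, -162), Rational(1, 2)), -1536), 23819) = Add(Add(Pow(-150, Rational(1, 2)), -1536), 23819) = Add(Add(Mul(5, I, Pow(6, Rational(1, 2))), -1536), 23819) = Add(Add(-1536, Mul(5, I, Pow(6, Rational(1, 2)))), 23819) = Add(22283, Mul(5, I, Pow(6, Rational(1, 2))))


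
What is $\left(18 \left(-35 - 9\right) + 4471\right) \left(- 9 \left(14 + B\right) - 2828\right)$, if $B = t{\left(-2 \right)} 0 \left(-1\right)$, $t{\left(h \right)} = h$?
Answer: $-10867766$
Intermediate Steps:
$B = 0$ ($B = \left(-2\right) 0 \left(-1\right) = 0 \left(-1\right) = 0$)
$\left(18 \left(-35 - 9\right) + 4471\right) \left(- 9 \left(14 + B\right) - 2828\right) = \left(18 \left(-35 - 9\right) + 4471\right) \left(- 9 \left(14 + 0\right) - 2828\right) = \left(18 \left(-44\right) + 4471\right) \left(\left(-9\right) 14 - 2828\right) = \left(-792 + 4471\right) \left(-126 - 2828\right) = 3679 \left(-2954\right) = -10867766$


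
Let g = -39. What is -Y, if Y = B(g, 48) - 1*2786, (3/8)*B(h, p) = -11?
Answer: 8446/3 ≈ 2815.3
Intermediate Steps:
B(h, p) = -88/3 (B(h, p) = (8/3)*(-11) = -88/3)
Y = -8446/3 (Y = -88/3 - 1*2786 = -88/3 - 2786 = -8446/3 ≈ -2815.3)
-Y = -1*(-8446/3) = 8446/3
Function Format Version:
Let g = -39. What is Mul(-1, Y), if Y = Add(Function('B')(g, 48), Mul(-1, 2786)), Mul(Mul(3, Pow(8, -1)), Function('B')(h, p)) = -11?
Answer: Rational(8446, 3) ≈ 2815.3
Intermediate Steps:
Function('B')(h, p) = Rational(-88, 3) (Function('B')(h, p) = Mul(Rational(8, 3), -11) = Rational(-88, 3))
Y = Rational(-8446, 3) (Y = Add(Rational(-88, 3), Mul(-1, 2786)) = Add(Rational(-88, 3), -2786) = Rational(-8446, 3) ≈ -2815.3)
Mul(-1, Y) = Mul(-1, Rational(-8446, 3)) = Rational(8446, 3)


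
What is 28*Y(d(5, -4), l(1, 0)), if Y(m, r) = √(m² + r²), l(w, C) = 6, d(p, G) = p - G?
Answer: 84*√13 ≈ 302.87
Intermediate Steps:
28*Y(d(5, -4), l(1, 0)) = 28*√((5 - 1*(-4))² + 6²) = 28*√((5 + 4)² + 36) = 28*√(9² + 36) = 28*√(81 + 36) = 28*√117 = 28*(3*√13) = 84*√13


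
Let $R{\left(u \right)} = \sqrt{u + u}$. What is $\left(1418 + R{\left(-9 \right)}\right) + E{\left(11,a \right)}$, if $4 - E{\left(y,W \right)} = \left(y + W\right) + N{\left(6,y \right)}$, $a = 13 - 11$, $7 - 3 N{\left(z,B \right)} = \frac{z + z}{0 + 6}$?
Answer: $\frac{4222}{3} + 3 i \sqrt{2} \approx 1407.3 + 4.2426 i$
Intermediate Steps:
$N{\left(z,B \right)} = \frac{7}{3} - \frac{z}{9}$ ($N{\left(z,B \right)} = \frac{7}{3} - \frac{\left(z + z\right) \frac{1}{0 + 6}}{3} = \frac{7}{3} - \frac{2 z \frac{1}{6}}{3} = \frac{7}{3} - \frac{\frac{1}{3} z}{3} = \frac{7}{3} - \frac{z}{9}$)
$a = 2$
$R{\left(u \right)} = \sqrt{2} \sqrt{u}$ ($R{\left(u \right)} = \sqrt{2 u} = \sqrt{2} \sqrt{u}$)
$E{\left(y,W \right)} = \frac{7}{3} - W - y$ ($E{\left(y,W \right)} = 4 - \left(\left(y + W\right) + \left(\frac{7}{3} - \frac{2}{3}\right)\right) = 4 - \left(\left(W + y\right) + \left(\frac{7}{3} - \frac{2}{3}\right)\right) = 4 - \left(\left(W + y\right) + \frac{5}{3}\right) = 4 - \left(\frac{5}{3} + W + y\right) = \frac{7}{3} - W - y$)
$\left(1418 + R{\left(-9 \right)}\right) + E{\left(11,a \right)} = \left(1418 + \sqrt{2} \sqrt{-9}\right) - \frac{32}{3} = \left(1418 + \sqrt{2} \cdot 3 i\right) - \frac{32}{3} = \left(1418 + 3 i \sqrt{2}\right) - \frac{32}{3} = \frac{4222}{3} + 3 i \sqrt{2}$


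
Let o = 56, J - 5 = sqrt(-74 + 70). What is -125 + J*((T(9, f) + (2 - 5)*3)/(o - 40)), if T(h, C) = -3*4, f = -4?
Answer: -2105/16 - 21*I/8 ≈ -131.56 - 2.625*I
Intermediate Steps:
J = 5 + 2*I (J = 5 + sqrt(-74 + 70) = 5 + sqrt(-4) = 5 + 2*I ≈ 5.0 + 2.0*I)
T(h, C) = -12
-125 + J*((T(9, f) + (2 - 5)*3)/(o - 40)) = -125 + (5 + 2*I)*((-12 + (2 - 5)*3)/(56 - 40)) = -125 + (5 + 2*I)*((-12 - 3*3)/16) = -125 + (5 + 2*I)*((-12 - 9)*(1/16)) = -125 + (5 + 2*I)*(-21*1/16) = -125 + (5 + 2*I)*(-21/16) = -125 + (-105/16 - 21*I/8) = -2105/16 - 21*I/8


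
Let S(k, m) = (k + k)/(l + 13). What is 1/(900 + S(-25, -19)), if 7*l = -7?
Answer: 6/5375 ≈ 0.0011163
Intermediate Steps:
l = -1 (l = (⅐)*(-7) = -1)
S(k, m) = k/6 (S(k, m) = (k + k)/(-1 + 13) = (2*k)/12 = (2*k)*(1/12) = k/6)
1/(900 + S(-25, -19)) = 1/(900 + (⅙)*(-25)) = 1/(900 - 25/6) = 1/(5375/6) = 6/5375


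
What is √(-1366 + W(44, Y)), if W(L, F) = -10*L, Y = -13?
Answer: I*√1806 ≈ 42.497*I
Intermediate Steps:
√(-1366 + W(44, Y)) = √(-1366 - 10*44) = √(-1366 - 440) = √(-1806) = I*√1806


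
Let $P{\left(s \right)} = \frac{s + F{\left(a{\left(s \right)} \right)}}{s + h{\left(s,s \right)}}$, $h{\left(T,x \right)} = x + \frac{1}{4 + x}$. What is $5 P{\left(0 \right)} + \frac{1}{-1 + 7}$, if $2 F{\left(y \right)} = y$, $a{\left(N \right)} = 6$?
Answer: $\frac{361}{6} \approx 60.167$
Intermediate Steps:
$F{\left(y \right)} = \frac{y}{2}$
$P{\left(s \right)} = \frac{3 + s}{s + \frac{1 + s^{2} + 4 s}{4 + s}}$ ($P{\left(s \right)} = \frac{s + \frac{1}{2} \cdot 6}{s + \frac{1 + s^{2} + 4 s}{4 + s}} = \frac{s + 3}{s + \frac{1 + s^{2} + 4 s}{4 + s}} = \frac{3 + s}{s + \frac{1 + s^{2} + 4 s}{4 + s}}$)
$5 P{\left(0 \right)} + \frac{1}{-1 + 7} = 5 \frac{12 + 0^{2} + 7 \cdot 0}{1 + 2 \cdot 0^{2} + 8 \cdot 0} + \frac{1}{-1 + 7} = 5 \frac{12 + 0 + 0}{1 + 2 \cdot 0 + 0} + \frac{1}{6} = 5 \frac{1}{1 + 0 + 0} \cdot 12 + \frac{1}{6} = 5 \cdot 1^{-1} \cdot 12 + \frac{1}{6} = 5 \cdot 1 \cdot 12 + \frac{1}{6} = 5 \cdot 12 + \frac{1}{6} = 60 + \frac{1}{6} = \frac{361}{6}$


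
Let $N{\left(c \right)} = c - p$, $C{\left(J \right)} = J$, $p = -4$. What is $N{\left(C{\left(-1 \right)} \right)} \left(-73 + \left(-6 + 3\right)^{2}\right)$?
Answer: $-192$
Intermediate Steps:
$N{\left(c \right)} = 4 + c$ ($N{\left(c \right)} = c - -4 = c + 4 = 4 + c$)
$N{\left(C{\left(-1 \right)} \right)} \left(-73 + \left(-6 + 3\right)^{2}\right) = \left(4 - 1\right) \left(-73 + \left(-6 + 3\right)^{2}\right) = 3 \left(-73 + \left(-3\right)^{2}\right) = 3 \left(-73 + 9\right) = 3 \left(-64\right) = -192$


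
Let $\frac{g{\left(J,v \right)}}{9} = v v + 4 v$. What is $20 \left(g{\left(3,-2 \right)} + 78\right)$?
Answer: $840$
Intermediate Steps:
$g{\left(J,v \right)} = 9 v^{2} + 36 v$ ($g{\left(J,v \right)} = 9 \left(v v + 4 v\right) = 9 \left(v^{2} + 4 v\right) = 9 v^{2} + 36 v$)
$20 \left(g{\left(3,-2 \right)} + 78\right) = 20 \left(9 \left(-2\right) \left(4 - 2\right) + 78\right) = 20 \left(9 \left(-2\right) 2 + 78\right) = 20 \left(-36 + 78\right) = 20 \cdot 42 = 840$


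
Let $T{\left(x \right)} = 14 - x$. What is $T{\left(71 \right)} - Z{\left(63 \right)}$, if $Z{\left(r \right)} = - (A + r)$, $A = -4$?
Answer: $2$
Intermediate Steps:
$Z{\left(r \right)} = 4 - r$ ($Z{\left(r \right)} = - (-4 + r) = 4 - r$)
$T{\left(71 \right)} - Z{\left(63 \right)} = \left(14 - 71\right) - \left(4 - 63\right) = -57 - -59 = -57 + 59 = 2$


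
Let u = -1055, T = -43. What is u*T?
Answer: 45365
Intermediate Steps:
u*T = -1055*(-43) = 45365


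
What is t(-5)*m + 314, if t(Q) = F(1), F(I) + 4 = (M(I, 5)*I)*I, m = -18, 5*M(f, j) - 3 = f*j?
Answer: 1786/5 ≈ 357.20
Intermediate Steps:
M(f, j) = ⅗ + f*j/5 (M(f, j) = ⅗ + (f*j)/5 = ⅗ + f*j/5)
F(I) = -4 + I²*(⅗ + I) (F(I) = -4 + ((⅗ + (⅕)*I*5)*I)*I = -4 + ((⅗ + I)*I)*I = -4 + (I*(⅗ + I))*I = -4 + I²*(⅗ + I))
t(Q) = -12/5 (t(Q) = -4 + 1²*(⅗ + 1) = -4 + 1*(8/5) = -4 + 8/5 = -12/5)
t(-5)*m + 314 = -12/5*(-18) + 314 = 216/5 + 314 = 1786/5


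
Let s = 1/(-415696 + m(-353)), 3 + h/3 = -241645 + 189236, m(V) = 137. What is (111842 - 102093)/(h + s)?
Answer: -4051284691/65340834925 ≈ -0.062002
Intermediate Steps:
h = -157236 (h = -9 + 3*(-241645 + 189236) = -9 + 3*(-52409) = -9 - 157227 = -157236)
s = -1/415559 (s = 1/(-415696 + 137) = 1/(-415559) = -1/415559 ≈ -2.4064e-6)
(111842 - 102093)/(h + s) = (111842 - 102093)/(-157236 - 1/415559) = 9749/(-65340834925/415559) = 9749*(-415559/65340834925) = -4051284691/65340834925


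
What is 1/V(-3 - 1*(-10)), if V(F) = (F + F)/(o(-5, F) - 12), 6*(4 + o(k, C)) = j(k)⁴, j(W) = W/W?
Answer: -95/84 ≈ -1.1310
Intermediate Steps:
j(W) = 1
o(k, C) = -23/6 (o(k, C) = -4 + (⅙)*1⁴ = -4 + (⅙)*1 = -4 + ⅙ = -23/6)
V(F) = -12*F/95 (V(F) = (F + F)/(-23/6 - 12) = (2*F)/(-95/6) = (2*F)*(-6/95) = -12*F/95)
1/V(-3 - 1*(-10)) = 1/(-12*(-3 - 1*(-10))/95) = 1/(-12*(-3 + 10)/95) = 1/(-12/95*7) = 1/(-84/95) = -95/84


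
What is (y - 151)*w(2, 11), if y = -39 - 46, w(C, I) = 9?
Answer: -2124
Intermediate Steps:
y = -85
(y - 151)*w(2, 11) = (-85 - 151)*9 = -236*9 = -2124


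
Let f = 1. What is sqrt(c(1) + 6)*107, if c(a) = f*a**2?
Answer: 107*sqrt(7) ≈ 283.10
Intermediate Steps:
c(a) = a**2 (c(a) = 1*a**2 = a**2)
sqrt(c(1) + 6)*107 = sqrt(1**2 + 6)*107 = sqrt(1 + 6)*107 = sqrt(7)*107 = 107*sqrt(7)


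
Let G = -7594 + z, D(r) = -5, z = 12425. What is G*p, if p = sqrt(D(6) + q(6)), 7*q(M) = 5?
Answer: 4831*I*sqrt(210)/7 ≈ 10001.0*I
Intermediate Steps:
q(M) = 5/7 (q(M) = (1/7)*5 = 5/7)
G = 4831 (G = -7594 + 12425 = 4831)
p = I*sqrt(210)/7 (p = sqrt(-5 + 5/7) = sqrt(-30/7) = I*sqrt(210)/7 ≈ 2.0702*I)
G*p = 4831*(I*sqrt(210)/7) = 4831*I*sqrt(210)/7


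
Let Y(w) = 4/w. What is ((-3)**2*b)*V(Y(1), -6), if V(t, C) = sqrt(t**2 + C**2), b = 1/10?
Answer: 9*sqrt(13)/5 ≈ 6.4900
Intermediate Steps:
b = 1/10 ≈ 0.10000
V(t, C) = sqrt(C**2 + t**2)
((-3)**2*b)*V(Y(1), -6) = ((-3)**2*(1/10))*sqrt((-6)**2 + (4/1)**2) = (9*(1/10))*sqrt(36 + (4*1)**2) = 9*sqrt(36 + 4**2)/10 = 9*sqrt(36 + 16)/10 = 9*sqrt(52)/10 = 9*(2*sqrt(13))/10 = 9*sqrt(13)/5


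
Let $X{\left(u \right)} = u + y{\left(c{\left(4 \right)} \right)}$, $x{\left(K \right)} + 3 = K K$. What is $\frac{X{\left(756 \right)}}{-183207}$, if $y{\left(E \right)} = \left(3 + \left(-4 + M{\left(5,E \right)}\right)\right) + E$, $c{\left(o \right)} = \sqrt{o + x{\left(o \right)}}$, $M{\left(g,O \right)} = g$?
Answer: $- \frac{760}{183207} - \frac{\sqrt{17}}{183207} \approx -0.0041708$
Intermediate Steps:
$x{\left(K \right)} = -3 + K^{2}$ ($x{\left(K \right)} = -3 + K K = -3 + K^{2}$)
$c{\left(o \right)} = \sqrt{-3 + o + o^{2}}$ ($c{\left(o \right)} = \sqrt{o + \left(-3 + o^{2}\right)} = \sqrt{-3 + o + o^{2}}$)
$y{\left(E \right)} = 4 + E$ ($y{\left(E \right)} = \left(3 + \left(-4 + 5\right)\right) + E = \left(3 + 1\right) + E = 4 + E$)
$X{\left(u \right)} = 4 + u + \sqrt{17}$ ($X{\left(u \right)} = u + \left(4 + \sqrt{-3 + 4 + 4^{2}}\right) = u + \left(4 + \sqrt{-3 + 4 + 16}\right) = u + \left(4 + \sqrt{17}\right) = 4 + u + \sqrt{17}$)
$\frac{X{\left(756 \right)}}{-183207} = \frac{4 + 756 + \sqrt{17}}{-183207} = \left(760 + \sqrt{17}\right) \left(- \frac{1}{183207}\right) = - \frac{760}{183207} - \frac{\sqrt{17}}{183207}$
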